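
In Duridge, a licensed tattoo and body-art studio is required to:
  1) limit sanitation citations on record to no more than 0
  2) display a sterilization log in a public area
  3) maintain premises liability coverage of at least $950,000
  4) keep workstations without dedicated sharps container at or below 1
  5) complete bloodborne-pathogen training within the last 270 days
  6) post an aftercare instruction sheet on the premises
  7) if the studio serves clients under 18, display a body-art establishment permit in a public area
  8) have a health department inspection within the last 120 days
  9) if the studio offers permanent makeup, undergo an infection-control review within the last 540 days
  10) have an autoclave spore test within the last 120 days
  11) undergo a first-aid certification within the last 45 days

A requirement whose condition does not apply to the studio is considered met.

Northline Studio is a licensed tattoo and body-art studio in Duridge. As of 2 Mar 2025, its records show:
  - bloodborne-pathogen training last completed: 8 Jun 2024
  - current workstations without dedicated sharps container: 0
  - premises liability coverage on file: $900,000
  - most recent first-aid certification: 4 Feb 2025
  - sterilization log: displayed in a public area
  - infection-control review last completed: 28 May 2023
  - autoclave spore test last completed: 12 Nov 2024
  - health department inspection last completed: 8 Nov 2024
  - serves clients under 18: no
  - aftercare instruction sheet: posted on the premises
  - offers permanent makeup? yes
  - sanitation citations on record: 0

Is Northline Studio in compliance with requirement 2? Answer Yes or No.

2. sterilization log present → met

Yes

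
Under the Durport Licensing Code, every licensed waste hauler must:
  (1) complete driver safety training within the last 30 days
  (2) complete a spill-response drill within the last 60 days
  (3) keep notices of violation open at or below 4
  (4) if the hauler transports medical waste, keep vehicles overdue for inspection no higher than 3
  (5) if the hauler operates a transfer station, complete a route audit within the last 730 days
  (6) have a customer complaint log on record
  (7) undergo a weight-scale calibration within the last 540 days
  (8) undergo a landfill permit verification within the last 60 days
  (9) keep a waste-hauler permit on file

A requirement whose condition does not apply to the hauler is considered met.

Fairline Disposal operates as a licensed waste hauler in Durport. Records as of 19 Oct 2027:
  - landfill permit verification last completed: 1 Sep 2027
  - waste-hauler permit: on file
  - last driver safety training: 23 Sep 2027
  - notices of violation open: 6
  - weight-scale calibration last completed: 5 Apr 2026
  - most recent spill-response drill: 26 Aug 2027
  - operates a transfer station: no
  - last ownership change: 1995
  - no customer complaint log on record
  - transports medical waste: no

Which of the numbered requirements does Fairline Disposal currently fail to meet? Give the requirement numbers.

3, 6, 7

1. driver safety training 26 days ago vs limit 30 → met
2. spill-response drill 54 days ago vs limit 60 → met
3. notices of violation open 6 > 4 → not met
4. condition 'transports medical waste' does not hold → requirement n/a → met
5. condition 'operates a transfer station' does not hold → requirement n/a → met
6. customer complaint log absent → not met
7. weight-scale calibration 562 days ago vs limit 540 → not met
8. landfill permit verification 48 days ago vs limit 60 → met
9. waste-hauler permit present → met
Not met: 3, 6, 7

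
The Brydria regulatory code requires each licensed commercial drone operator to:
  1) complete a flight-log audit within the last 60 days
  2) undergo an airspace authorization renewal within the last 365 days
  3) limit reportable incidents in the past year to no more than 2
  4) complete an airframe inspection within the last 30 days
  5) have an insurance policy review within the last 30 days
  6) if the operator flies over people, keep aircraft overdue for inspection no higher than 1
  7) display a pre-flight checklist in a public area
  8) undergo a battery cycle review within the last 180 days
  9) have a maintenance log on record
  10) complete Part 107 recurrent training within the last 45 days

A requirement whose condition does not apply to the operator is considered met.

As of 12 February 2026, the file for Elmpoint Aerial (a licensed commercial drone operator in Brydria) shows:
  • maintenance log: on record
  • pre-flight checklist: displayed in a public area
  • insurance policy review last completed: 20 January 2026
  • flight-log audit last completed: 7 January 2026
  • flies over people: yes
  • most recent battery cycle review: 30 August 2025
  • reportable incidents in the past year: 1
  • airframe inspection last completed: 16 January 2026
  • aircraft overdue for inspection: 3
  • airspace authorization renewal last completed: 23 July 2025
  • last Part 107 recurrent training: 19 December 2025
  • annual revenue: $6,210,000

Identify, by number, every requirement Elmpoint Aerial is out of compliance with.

1. flight-log audit 36 days ago vs limit 60 → met
2. airspace authorization renewal 204 days ago vs limit 365 → met
3. reportable incidents in the past year 1 ≤ 2 → met
4. airframe inspection 27 days ago vs limit 30 → met
5. insurance policy review 23 days ago vs limit 30 → met
6. condition 'flies over people' holds; aircraft overdue for inspection 3 > 1 → not met
7. pre-flight checklist present → met
8. battery cycle review 166 days ago vs limit 180 → met
9. maintenance log present → met
10. Part 107 recurrent training 55 days ago vs limit 45 → not met
Not met: 6, 10

6, 10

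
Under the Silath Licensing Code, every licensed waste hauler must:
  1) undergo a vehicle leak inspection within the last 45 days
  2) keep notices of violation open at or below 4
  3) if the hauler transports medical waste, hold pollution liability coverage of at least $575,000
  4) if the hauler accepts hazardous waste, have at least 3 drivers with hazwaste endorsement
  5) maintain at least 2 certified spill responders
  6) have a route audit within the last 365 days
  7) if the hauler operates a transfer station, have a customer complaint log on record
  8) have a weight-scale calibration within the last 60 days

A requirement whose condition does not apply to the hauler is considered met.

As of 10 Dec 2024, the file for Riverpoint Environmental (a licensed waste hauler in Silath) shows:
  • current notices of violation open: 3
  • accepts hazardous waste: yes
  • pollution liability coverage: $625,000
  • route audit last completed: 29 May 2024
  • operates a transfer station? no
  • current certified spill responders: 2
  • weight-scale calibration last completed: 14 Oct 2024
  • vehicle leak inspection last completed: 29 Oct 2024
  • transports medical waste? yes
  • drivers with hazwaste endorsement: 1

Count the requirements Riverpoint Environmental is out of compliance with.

1

1. vehicle leak inspection 42 days ago vs limit 45 → met
2. notices of violation open 3 ≤ 4 → met
3. condition 'transports medical waste' holds; pollution liability coverage $625,000 ≥ $575,000 → met
4. condition 'accepts hazardous waste' holds; drivers with hazwaste endorsement 1 < 3 → not met
5. certified spill responders 2 ≥ 2 → met
6. route audit 195 days ago vs limit 365 → met
7. condition 'operates a transfer station' does not hold → requirement n/a → met
8. weight-scale calibration 57 days ago vs limit 60 → met
Not met: 1 of 8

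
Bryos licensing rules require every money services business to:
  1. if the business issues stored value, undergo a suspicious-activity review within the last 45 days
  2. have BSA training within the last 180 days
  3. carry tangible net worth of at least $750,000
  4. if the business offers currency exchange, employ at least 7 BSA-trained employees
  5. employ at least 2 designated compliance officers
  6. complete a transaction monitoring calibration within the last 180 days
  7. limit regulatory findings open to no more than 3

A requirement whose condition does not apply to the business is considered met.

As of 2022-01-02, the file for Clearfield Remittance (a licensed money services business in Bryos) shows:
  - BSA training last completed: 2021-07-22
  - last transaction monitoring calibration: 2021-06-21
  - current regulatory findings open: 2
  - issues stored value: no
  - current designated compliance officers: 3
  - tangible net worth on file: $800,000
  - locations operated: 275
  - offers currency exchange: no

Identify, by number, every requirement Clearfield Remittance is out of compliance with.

6

1. condition 'issues stored value' does not hold → requirement n/a → met
2. BSA training 164 days ago vs limit 180 → met
3. tangible net worth $800,000 ≥ $750,000 → met
4. condition 'offers currency exchange' does not hold → requirement n/a → met
5. designated compliance officers 3 ≥ 2 → met
6. transaction monitoring calibration 195 days ago vs limit 180 → not met
7. regulatory findings open 2 ≤ 3 → met
Not met: 6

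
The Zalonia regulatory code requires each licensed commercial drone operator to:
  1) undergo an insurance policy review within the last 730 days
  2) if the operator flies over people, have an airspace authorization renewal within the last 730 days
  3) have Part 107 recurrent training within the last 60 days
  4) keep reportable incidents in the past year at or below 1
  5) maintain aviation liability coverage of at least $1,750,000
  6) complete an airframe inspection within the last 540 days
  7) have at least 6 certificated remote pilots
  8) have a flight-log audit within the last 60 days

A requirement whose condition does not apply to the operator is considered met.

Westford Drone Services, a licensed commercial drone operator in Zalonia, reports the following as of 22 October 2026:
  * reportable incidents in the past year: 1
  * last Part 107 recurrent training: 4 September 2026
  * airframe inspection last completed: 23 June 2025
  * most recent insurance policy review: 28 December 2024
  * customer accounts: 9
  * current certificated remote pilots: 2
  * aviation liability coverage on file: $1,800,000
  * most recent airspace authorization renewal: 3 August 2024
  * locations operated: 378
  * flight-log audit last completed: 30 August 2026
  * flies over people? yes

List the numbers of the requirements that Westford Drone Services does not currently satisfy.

1. insurance policy review 663 days ago vs limit 730 → met
2. condition 'flies over people' holds; airspace authorization renewal 810 days ago vs limit 730 → not met
3. Part 107 recurrent training 48 days ago vs limit 60 → met
4. reportable incidents in the past year 1 ≤ 1 → met
5. aviation liability coverage $1,800,000 ≥ $1,750,000 → met
6. airframe inspection 486 days ago vs limit 540 → met
7. certificated remote pilots 2 < 6 → not met
8. flight-log audit 53 days ago vs limit 60 → met
Not met: 2, 7

2, 7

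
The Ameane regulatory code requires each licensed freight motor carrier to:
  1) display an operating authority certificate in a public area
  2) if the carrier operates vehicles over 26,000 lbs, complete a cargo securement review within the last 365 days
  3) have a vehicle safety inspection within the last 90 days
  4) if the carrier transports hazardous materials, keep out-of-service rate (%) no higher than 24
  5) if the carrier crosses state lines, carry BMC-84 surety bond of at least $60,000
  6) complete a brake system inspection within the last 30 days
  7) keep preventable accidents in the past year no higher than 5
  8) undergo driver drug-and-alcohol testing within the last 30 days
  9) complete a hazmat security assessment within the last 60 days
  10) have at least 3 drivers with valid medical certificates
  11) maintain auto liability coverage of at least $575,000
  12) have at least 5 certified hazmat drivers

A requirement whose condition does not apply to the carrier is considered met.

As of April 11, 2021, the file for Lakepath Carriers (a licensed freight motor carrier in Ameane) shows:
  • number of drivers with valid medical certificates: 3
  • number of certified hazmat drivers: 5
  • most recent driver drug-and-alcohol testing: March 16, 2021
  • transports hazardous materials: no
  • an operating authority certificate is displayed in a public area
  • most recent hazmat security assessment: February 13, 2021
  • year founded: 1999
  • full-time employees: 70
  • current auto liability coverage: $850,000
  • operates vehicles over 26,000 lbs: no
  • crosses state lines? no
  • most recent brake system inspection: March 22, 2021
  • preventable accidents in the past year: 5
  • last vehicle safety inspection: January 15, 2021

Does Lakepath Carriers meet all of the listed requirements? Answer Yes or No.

Yes

1. operating authority certificate present → met
2. condition 'operates vehicles over 26,000 lbs' does not hold → requirement n/a → met
3. vehicle safety inspection 86 days ago vs limit 90 → met
4. condition 'transports hazardous materials' does not hold → requirement n/a → met
5. condition 'crosses state lines' does not hold → requirement n/a → met
6. brake system inspection 20 days ago vs limit 30 → met
7. preventable accidents in the past year 5 ≤ 5 → met
8. driver drug-and-alcohol testing 26 days ago vs limit 30 → met
9. hazmat security assessment 57 days ago vs limit 60 → met
10. drivers with valid medical certificates 3 ≥ 3 → met
11. auto liability coverage $850,000 ≥ $575,000 → met
12. certified hazmat drivers 5 ≥ 5 → met
All met.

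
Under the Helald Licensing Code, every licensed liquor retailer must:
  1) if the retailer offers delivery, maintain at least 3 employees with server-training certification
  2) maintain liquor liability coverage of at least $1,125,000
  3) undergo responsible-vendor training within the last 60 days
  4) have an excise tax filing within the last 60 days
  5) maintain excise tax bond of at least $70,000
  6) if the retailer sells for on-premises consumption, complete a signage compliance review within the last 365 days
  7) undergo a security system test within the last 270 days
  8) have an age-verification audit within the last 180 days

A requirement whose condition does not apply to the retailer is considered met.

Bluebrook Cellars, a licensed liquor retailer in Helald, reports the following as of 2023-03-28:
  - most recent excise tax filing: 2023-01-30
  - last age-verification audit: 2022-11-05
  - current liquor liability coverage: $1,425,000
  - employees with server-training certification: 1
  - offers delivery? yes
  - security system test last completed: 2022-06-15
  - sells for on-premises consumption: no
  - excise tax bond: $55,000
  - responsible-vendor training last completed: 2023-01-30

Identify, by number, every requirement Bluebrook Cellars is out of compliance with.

1, 5, 7

1. condition 'offers delivery' holds; employees with server-training certification 1 < 3 → not met
2. liquor liability coverage $1,425,000 ≥ $1,125,000 → met
3. responsible-vendor training 57 days ago vs limit 60 → met
4. excise tax filing 57 days ago vs limit 60 → met
5. excise tax bond $55,000 < $70,000 → not met
6. condition 'sells for on-premises consumption' does not hold → requirement n/a → met
7. security system test 286 days ago vs limit 270 → not met
8. age-verification audit 143 days ago vs limit 180 → met
Not met: 1, 5, 7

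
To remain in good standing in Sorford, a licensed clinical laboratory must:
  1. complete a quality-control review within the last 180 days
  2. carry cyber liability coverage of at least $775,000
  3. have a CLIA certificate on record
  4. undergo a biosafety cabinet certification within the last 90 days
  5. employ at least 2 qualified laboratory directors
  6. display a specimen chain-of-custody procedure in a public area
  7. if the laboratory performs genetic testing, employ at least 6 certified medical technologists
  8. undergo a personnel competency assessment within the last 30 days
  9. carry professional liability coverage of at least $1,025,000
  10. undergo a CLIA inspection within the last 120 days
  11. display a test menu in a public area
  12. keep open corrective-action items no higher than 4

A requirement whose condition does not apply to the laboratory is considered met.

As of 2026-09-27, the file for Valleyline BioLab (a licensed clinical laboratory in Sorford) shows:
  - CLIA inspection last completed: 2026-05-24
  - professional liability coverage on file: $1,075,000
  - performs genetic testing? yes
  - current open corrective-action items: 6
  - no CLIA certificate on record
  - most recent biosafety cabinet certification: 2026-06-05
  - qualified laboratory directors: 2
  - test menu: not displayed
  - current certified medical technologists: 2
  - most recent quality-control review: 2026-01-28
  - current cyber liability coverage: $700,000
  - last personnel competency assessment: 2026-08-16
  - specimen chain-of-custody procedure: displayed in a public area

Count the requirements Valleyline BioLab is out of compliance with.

9

1. quality-control review 242 days ago vs limit 180 → not met
2. cyber liability coverage $700,000 < $775,000 → not met
3. CLIA certificate absent → not met
4. biosafety cabinet certification 114 days ago vs limit 90 → not met
5. qualified laboratory directors 2 ≥ 2 → met
6. specimen chain-of-custody procedure present → met
7. condition 'performs genetic testing' holds; certified medical technologists 2 < 6 → not met
8. personnel competency assessment 42 days ago vs limit 30 → not met
9. professional liability coverage $1,075,000 ≥ $1,025,000 → met
10. CLIA inspection 126 days ago vs limit 120 → not met
11. test menu absent → not met
12. open corrective-action items 6 > 4 → not met
Not met: 9 of 12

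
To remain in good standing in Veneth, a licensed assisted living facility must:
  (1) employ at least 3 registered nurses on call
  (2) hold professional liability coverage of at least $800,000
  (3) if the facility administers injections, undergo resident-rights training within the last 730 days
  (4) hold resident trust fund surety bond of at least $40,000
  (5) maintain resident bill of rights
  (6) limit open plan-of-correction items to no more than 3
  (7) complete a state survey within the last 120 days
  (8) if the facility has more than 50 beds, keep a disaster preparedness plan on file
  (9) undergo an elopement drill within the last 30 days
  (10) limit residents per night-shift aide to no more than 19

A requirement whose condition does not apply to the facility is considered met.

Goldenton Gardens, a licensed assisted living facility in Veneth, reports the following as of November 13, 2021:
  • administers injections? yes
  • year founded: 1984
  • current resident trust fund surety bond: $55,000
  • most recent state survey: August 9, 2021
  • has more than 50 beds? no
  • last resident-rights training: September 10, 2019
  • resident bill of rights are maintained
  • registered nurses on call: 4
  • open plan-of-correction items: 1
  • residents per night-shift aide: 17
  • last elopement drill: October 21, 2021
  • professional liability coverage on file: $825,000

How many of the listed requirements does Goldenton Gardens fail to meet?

1

1. registered nurses on call 4 ≥ 3 → met
2. professional liability coverage $825,000 ≥ $800,000 → met
3. condition 'administers injections' holds; resident-rights training 795 days ago vs limit 730 → not met
4. resident trust fund surety bond $55,000 ≥ $40,000 → met
5. resident bill of rights present → met
6. open plan-of-correction items 1 ≤ 3 → met
7. state survey 96 days ago vs limit 120 → met
8. condition 'has more than 50 beds' does not hold → requirement n/a → met
9. elopement drill 23 days ago vs limit 30 → met
10. residents per night-shift aide 17 ≤ 19 → met
Not met: 1 of 10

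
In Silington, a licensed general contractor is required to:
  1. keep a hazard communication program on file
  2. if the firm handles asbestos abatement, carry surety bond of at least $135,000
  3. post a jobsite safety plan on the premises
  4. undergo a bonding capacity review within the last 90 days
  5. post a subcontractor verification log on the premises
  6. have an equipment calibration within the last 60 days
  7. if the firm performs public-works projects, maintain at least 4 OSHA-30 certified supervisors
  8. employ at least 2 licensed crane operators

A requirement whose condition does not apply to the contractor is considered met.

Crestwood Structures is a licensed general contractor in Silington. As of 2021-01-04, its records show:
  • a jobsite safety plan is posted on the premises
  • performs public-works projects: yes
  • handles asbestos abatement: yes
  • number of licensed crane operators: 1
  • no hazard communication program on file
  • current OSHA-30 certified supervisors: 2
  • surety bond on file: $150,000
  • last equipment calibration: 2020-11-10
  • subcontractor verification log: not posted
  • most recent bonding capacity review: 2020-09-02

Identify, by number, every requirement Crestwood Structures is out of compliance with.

1, 4, 5, 7, 8

1. hazard communication program absent → not met
2. condition 'handles asbestos abatement' holds; surety bond $150,000 ≥ $135,000 → met
3. jobsite safety plan present → met
4. bonding capacity review 124 days ago vs limit 90 → not met
5. subcontractor verification log absent → not met
6. equipment calibration 55 days ago vs limit 60 → met
7. condition 'performs public-works projects' holds; OSHA-30 certified supervisors 2 < 4 → not met
8. licensed crane operators 1 < 2 → not met
Not met: 1, 4, 5, 7, 8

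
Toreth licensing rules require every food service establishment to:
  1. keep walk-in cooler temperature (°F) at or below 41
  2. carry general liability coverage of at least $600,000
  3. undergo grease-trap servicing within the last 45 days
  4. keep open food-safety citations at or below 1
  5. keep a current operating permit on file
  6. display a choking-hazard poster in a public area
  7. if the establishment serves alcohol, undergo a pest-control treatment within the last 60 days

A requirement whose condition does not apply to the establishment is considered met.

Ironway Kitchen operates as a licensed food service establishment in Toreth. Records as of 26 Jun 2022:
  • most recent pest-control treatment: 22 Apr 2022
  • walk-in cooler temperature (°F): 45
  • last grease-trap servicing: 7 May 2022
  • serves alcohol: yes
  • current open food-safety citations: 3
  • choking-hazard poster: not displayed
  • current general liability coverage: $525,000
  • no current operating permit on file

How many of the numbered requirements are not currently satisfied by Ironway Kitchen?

7

1. walk-in cooler temperature (°F) 45 > 41 → not met
2. general liability coverage $525,000 < $600,000 → not met
3. grease-trap servicing 50 days ago vs limit 45 → not met
4. open food-safety citations 3 > 1 → not met
5. current operating permit absent → not met
6. choking-hazard poster absent → not met
7. condition 'serves alcohol' holds; pest-control treatment 65 days ago vs limit 60 → not met
Not met: 7 of 7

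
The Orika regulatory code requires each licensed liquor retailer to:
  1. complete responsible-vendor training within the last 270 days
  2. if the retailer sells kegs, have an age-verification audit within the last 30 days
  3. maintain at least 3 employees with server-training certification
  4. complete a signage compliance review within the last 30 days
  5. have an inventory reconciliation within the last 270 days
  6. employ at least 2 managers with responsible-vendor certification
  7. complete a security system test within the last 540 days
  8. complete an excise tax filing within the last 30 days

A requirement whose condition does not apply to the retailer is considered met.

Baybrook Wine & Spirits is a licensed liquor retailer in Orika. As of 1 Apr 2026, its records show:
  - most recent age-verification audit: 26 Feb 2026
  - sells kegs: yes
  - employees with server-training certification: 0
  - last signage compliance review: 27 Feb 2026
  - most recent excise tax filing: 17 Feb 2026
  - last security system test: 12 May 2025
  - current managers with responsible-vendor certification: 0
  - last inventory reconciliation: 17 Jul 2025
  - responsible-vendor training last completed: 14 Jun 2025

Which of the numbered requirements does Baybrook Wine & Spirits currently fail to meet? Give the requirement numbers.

1, 2, 3, 4, 6, 8

1. responsible-vendor training 291 days ago vs limit 270 → not met
2. condition 'sells kegs' holds; age-verification audit 34 days ago vs limit 30 → not met
3. employees with server-training certification 0 < 3 → not met
4. signage compliance review 33 days ago vs limit 30 → not met
5. inventory reconciliation 258 days ago vs limit 270 → met
6. managers with responsible-vendor certification 0 < 2 → not met
7. security system test 324 days ago vs limit 540 → met
8. excise tax filing 43 days ago vs limit 30 → not met
Not met: 1, 2, 3, 4, 6, 8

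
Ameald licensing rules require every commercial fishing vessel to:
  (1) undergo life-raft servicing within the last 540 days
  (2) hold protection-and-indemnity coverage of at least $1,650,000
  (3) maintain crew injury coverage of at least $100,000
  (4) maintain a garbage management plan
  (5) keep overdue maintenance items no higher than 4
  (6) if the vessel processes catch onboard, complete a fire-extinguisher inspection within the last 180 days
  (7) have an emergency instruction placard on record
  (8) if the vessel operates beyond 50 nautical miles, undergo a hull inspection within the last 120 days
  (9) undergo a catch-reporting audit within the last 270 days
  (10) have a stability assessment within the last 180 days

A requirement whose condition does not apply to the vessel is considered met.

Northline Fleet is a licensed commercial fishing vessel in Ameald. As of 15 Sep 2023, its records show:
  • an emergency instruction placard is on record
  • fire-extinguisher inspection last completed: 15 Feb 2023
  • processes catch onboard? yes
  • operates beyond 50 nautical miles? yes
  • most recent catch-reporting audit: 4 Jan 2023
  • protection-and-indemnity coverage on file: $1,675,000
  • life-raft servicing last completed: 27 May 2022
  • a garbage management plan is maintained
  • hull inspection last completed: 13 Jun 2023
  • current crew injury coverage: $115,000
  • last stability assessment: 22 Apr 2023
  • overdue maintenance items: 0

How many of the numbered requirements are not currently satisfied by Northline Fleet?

1. life-raft servicing 476 days ago vs limit 540 → met
2. protection-and-indemnity coverage $1,675,000 ≥ $1,650,000 → met
3. crew injury coverage $115,000 ≥ $100,000 → met
4. garbage management plan present → met
5. overdue maintenance items 0 ≤ 4 → met
6. condition 'processes catch onboard' holds; fire-extinguisher inspection 212 days ago vs limit 180 → not met
7. emergency instruction placard present → met
8. condition 'operates beyond 50 nautical miles' holds; hull inspection 94 days ago vs limit 120 → met
9. catch-reporting audit 254 days ago vs limit 270 → met
10. stability assessment 146 days ago vs limit 180 → met
Not met: 1 of 10

1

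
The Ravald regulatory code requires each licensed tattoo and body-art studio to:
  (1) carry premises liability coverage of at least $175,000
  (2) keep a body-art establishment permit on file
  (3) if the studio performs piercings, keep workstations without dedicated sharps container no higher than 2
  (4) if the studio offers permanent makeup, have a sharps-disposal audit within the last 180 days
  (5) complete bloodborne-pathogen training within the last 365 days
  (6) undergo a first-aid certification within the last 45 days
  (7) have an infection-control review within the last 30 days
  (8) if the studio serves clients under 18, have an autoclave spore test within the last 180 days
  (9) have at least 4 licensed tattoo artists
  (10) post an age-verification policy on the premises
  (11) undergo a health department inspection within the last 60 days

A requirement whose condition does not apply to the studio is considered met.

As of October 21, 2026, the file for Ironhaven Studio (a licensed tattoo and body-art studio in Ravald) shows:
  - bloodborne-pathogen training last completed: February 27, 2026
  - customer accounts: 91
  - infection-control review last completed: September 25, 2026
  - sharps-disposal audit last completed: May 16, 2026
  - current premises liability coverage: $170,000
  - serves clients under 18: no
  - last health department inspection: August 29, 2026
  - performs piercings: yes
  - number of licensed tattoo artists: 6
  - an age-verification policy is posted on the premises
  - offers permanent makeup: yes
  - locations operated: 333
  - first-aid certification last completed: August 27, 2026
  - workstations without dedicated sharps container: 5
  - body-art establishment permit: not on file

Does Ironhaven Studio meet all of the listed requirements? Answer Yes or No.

No

1. premises liability coverage $170,000 < $175,000 → not met
2. body-art establishment permit absent → not met
3. condition 'performs piercings' holds; workstations without dedicated sharps container 5 > 2 → not met
4. condition 'offers permanent makeup' holds; sharps-disposal audit 158 days ago vs limit 180 → met
5. bloodborne-pathogen training 236 days ago vs limit 365 → met
6. first-aid certification 55 days ago vs limit 45 → not met
7. infection-control review 26 days ago vs limit 30 → met
8. condition 'serves clients under 18' does not hold → requirement n/a → met
9. licensed tattoo artists 6 ≥ 4 → met
10. age-verification policy present → met
11. health department inspection 53 days ago vs limit 60 → met
Not met: 1, 2, 3, 6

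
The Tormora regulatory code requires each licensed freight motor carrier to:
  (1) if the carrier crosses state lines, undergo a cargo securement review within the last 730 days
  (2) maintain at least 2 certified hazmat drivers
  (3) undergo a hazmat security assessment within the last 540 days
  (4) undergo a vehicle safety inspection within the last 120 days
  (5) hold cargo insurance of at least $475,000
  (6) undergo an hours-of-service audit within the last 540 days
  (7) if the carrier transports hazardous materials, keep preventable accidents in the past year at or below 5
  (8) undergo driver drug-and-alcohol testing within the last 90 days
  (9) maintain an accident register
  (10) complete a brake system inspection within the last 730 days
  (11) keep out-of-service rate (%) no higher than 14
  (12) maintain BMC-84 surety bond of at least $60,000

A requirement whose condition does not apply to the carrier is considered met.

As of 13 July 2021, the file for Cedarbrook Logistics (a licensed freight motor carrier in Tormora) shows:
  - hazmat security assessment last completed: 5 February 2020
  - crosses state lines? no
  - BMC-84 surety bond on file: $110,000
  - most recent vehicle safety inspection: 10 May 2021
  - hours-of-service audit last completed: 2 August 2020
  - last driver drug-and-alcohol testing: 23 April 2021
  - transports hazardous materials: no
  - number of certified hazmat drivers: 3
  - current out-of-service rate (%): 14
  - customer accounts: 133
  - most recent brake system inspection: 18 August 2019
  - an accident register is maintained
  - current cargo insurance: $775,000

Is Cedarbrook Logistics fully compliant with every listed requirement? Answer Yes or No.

Yes

1. condition 'crosses state lines' does not hold → requirement n/a → met
2. certified hazmat drivers 3 ≥ 2 → met
3. hazmat security assessment 524 days ago vs limit 540 → met
4. vehicle safety inspection 64 days ago vs limit 120 → met
5. cargo insurance $775,000 ≥ $475,000 → met
6. hours-of-service audit 345 days ago vs limit 540 → met
7. condition 'transports hazardous materials' does not hold → requirement n/a → met
8. driver drug-and-alcohol testing 81 days ago vs limit 90 → met
9. accident register present → met
10. brake system inspection 695 days ago vs limit 730 → met
11. out-of-service rate (%) 14 ≤ 14 → met
12. BMC-84 surety bond $110,000 ≥ $60,000 → met
All met.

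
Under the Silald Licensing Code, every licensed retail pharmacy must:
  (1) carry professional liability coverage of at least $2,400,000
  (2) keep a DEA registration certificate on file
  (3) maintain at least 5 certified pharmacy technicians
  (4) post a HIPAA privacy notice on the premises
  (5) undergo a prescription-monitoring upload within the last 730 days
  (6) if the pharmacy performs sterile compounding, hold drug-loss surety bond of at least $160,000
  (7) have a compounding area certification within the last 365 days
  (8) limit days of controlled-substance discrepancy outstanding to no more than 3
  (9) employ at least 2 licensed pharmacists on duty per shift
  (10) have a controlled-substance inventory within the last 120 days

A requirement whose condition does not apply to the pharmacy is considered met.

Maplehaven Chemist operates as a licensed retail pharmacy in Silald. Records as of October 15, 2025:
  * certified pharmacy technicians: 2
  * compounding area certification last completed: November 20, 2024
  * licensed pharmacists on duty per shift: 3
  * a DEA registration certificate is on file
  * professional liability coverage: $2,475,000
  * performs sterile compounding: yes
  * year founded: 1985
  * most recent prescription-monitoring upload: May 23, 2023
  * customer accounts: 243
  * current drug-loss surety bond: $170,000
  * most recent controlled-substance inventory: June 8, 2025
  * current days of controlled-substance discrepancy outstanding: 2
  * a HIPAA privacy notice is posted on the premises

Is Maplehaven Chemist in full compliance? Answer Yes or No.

1. professional liability coverage $2,475,000 ≥ $2,400,000 → met
2. DEA registration certificate present → met
3. certified pharmacy technicians 2 < 5 → not met
4. HIPAA privacy notice present → met
5. prescription-monitoring upload 876 days ago vs limit 730 → not met
6. condition 'performs sterile compounding' holds; drug-loss surety bond $170,000 ≥ $160,000 → met
7. compounding area certification 329 days ago vs limit 365 → met
8. days of controlled-substance discrepancy outstanding 2 ≤ 3 → met
9. licensed pharmacists on duty per shift 3 ≥ 2 → met
10. controlled-substance inventory 129 days ago vs limit 120 → not met
Not met: 3, 5, 10

No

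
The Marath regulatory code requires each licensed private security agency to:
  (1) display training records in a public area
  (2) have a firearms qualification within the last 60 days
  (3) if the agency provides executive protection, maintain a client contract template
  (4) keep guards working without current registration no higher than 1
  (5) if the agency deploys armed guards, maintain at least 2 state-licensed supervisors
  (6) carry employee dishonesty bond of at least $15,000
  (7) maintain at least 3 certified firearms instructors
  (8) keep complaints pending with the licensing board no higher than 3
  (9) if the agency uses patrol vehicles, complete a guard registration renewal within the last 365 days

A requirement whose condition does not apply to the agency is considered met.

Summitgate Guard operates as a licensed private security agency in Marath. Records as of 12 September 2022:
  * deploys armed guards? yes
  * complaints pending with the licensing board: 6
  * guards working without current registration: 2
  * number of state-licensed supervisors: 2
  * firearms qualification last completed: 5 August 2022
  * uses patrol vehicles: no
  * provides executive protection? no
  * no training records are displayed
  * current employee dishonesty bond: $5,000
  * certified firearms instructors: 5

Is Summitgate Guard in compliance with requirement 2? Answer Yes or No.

Yes

2. firearms qualification 38 days ago vs limit 60 → met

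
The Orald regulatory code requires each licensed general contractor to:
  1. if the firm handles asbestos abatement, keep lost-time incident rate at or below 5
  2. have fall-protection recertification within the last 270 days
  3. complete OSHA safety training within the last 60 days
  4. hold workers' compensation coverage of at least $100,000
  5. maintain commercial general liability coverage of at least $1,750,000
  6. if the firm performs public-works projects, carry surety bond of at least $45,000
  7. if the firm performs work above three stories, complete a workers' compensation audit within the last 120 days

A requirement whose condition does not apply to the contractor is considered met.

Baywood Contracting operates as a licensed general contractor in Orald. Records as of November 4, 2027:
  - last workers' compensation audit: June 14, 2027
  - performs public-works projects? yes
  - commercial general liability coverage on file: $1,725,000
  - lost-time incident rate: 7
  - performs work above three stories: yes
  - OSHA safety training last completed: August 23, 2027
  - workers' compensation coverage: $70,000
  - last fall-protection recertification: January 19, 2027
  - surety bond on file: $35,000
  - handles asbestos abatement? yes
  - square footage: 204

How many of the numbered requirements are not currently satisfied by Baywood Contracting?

1. condition 'handles asbestos abatement' holds; lost-time incident rate 7 > 5 → not met
2. fall-protection recertification 289 days ago vs limit 270 → not met
3. OSHA safety training 73 days ago vs limit 60 → not met
4. workers' compensation coverage $70,000 < $100,000 → not met
5. commercial general liability coverage $1,725,000 < $1,750,000 → not met
6. condition 'performs public-works projects' holds; surety bond $35,000 < $45,000 → not met
7. condition 'performs work above three stories' holds; workers' compensation audit 143 days ago vs limit 120 → not met
Not met: 7 of 7

7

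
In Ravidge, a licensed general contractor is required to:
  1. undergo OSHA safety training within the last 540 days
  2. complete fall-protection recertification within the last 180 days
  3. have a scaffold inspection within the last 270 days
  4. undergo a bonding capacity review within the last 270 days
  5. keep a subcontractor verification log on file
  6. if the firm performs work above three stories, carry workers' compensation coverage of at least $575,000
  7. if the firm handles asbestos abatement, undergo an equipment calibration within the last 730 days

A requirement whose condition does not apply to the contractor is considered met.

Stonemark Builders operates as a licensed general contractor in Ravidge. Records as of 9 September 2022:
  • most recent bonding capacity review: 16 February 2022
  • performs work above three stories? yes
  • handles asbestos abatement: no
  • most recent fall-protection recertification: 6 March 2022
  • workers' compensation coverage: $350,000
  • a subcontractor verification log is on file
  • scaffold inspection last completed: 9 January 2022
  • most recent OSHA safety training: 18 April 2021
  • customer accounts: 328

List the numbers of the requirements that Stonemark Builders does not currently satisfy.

2, 6

1. OSHA safety training 509 days ago vs limit 540 → met
2. fall-protection recertification 187 days ago vs limit 180 → not met
3. scaffold inspection 243 days ago vs limit 270 → met
4. bonding capacity review 205 days ago vs limit 270 → met
5. subcontractor verification log present → met
6. condition 'performs work above three stories' holds; workers' compensation coverage $350,000 < $575,000 → not met
7. condition 'handles asbestos abatement' does not hold → requirement n/a → met
Not met: 2, 6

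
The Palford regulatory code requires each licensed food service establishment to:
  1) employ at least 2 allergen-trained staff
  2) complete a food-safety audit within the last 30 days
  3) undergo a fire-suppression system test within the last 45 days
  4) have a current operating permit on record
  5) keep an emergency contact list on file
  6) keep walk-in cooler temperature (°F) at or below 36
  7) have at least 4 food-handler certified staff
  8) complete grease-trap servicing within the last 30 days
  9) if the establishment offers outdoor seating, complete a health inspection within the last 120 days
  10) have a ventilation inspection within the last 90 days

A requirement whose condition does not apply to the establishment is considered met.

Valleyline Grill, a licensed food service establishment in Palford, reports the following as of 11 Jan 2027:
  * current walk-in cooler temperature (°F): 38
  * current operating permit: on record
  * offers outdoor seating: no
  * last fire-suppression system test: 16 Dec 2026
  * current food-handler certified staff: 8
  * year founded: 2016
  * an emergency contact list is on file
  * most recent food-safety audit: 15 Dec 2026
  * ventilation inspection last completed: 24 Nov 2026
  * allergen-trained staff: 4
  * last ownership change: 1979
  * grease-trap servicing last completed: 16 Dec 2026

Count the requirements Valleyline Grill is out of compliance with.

1. allergen-trained staff 4 ≥ 2 → met
2. food-safety audit 27 days ago vs limit 30 → met
3. fire-suppression system test 26 days ago vs limit 45 → met
4. current operating permit present → met
5. emergency contact list present → met
6. walk-in cooler temperature (°F) 38 > 36 → not met
7. food-handler certified staff 8 ≥ 4 → met
8. grease-trap servicing 26 days ago vs limit 30 → met
9. condition 'offers outdoor seating' does not hold → requirement n/a → met
10. ventilation inspection 48 days ago vs limit 90 → met
Not met: 1 of 10

1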